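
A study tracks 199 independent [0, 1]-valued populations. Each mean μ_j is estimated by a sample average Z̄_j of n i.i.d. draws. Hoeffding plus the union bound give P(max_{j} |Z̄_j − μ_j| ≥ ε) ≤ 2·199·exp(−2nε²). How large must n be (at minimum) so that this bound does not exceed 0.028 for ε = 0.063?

Need 2·199·exp(−2nε²) ≤ 0.028, i.e. exp(−2nε²) ≤ 0.028/398.
So 2nε² ≥ ln(398/0.028) = 9.562003.
Hence n ≥ 9.562003/(2·0.063²) = 1204.586.
The smallest integer n is 1205.

1205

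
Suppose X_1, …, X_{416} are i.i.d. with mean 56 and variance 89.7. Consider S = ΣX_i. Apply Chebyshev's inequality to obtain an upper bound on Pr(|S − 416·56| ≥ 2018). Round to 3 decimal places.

Var(S) = n·Var(X_i) = 416·89.7 = 37315.2.
Chebyshev: Pr(|S − 416·56| ≥ 2018) ≤ Var(S)/2018² = 37315.2/4072324 = 0.0092.

0.009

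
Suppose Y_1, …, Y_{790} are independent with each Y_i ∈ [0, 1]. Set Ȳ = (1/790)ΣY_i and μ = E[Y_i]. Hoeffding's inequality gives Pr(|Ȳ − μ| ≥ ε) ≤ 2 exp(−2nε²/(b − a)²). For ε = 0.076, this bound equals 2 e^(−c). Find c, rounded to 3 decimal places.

9.126

c = 2nε²/(b − a)² = 2·790·0.076² / 1² = 9.1261.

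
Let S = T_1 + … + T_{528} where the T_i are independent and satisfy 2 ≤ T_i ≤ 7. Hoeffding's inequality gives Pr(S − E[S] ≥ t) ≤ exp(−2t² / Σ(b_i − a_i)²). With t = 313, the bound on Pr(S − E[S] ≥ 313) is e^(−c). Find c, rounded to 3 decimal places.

14.844

Σ(b_i − a_i)² = 528·(5)² = 13200.
c = 2t²/13200 = 2·313²/13200 = 14.8438.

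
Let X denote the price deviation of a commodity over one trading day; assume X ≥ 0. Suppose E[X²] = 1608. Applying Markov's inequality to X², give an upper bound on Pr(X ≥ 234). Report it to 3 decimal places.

Since X ≥ 0, the event {X ≥ 234} is the same as {X² ≥ 54756}.
Markov's inequality applied to X² gives Pr(X² ≥ 54756) ≤ E[X²]/54756 = 1608/54756 = 0.0294.

0.029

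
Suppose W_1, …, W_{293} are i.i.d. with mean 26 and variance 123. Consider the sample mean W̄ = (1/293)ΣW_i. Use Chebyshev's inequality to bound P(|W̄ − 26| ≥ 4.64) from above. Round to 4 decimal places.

Var(W̄) = Var(W_i)/n = 123/293 = 0.4198.
Chebyshev: P(|W̄ − 26| ≥ 4.64) ≤ Var(W̄)/(4.64)² = 123/(293·4.64²) = 0.0195.

0.0195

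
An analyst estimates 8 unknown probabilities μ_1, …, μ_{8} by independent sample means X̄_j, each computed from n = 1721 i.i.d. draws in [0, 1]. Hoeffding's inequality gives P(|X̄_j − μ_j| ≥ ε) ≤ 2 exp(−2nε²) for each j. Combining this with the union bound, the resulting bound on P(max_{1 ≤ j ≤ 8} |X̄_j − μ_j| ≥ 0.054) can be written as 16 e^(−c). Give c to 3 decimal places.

10.037

Union bound over the 8 events: P(max_{1 ≤ j ≤ 8} |X̄_j − μ_j| ≥ 0.054) ≤ 8·2·exp(−2nε²) = 16 exp(−2·1721·0.054²).
So c = 2·1721·0.054² = 10.0369.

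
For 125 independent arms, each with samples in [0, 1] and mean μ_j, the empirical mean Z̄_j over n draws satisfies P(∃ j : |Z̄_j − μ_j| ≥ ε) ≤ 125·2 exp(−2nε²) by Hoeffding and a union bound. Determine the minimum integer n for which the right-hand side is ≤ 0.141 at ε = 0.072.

722

Need 2·125·exp(−2nε²) ≤ 0.141, i.e. exp(−2nε²) ≤ 0.141/250.
So 2nε² ≥ ln(250/0.141) = 7.480456.
Hence n ≥ 7.480456/(2·0.072²) = 721.495.
The smallest integer n is 722.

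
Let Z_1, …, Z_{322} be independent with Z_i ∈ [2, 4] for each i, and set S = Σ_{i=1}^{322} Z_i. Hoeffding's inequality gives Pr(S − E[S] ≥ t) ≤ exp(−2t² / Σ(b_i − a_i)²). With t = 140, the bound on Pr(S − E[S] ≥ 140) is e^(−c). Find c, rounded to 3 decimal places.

30.435

Σ(b_i − a_i)² = 322·(2)² = 1288.
c = 2t²/1288 = 2·140²/1288 = 30.4348.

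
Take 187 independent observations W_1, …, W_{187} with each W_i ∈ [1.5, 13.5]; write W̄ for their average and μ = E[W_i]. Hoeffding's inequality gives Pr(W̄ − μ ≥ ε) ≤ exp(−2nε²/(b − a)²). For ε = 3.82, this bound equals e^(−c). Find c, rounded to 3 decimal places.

37.900

c = 2nε²/(b − a)² = 2·187·3.82² / 12² = 37.8997.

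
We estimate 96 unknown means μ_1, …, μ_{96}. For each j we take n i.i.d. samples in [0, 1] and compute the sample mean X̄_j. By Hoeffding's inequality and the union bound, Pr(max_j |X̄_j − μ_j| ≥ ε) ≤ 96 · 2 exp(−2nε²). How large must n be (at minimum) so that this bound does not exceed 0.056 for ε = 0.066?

Need 2·96·exp(−2nε²) ≤ 0.056, i.e. exp(−2nε²) ≤ 0.056/192.
So 2nε² ≥ ln(192/0.056) = 8.139899.
Hence n ≥ 8.139899/(2·0.066²) = 934.332.
The smallest integer n is 935.

935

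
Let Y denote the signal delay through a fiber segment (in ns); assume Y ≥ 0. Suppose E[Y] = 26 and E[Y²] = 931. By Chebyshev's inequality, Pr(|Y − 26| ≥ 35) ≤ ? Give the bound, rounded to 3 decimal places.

0.208

Var(Y) = E[Y²] − (E[Y])² = 931 − 676 = 255.
Chebyshev's inequality: Pr(|Y − μ| ≥ t) ≤ Var(Y)/t² = 255/1225 = 0.2082.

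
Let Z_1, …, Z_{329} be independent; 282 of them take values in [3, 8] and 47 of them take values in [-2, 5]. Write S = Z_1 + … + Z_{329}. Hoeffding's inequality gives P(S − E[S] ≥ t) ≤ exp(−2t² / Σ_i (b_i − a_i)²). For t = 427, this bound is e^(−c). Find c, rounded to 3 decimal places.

38.988

Σ(b_i − a_i)² = 282·5² + 47·7² = 9353.
c = 2t² / 9353 = 2·427² / 9353 = 38.9883.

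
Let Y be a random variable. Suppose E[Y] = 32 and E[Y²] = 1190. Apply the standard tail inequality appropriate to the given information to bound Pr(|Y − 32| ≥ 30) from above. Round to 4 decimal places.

0.1844

The first two moments determine the variance, so Chebyshev's inequality is the sharpest standard bound available.
Var(Y) = E[Y²] − (E[Y])² = 1190 − 1024 = 166.
Chebyshev's inequality: Pr(|Y − μ| ≥ t) ≤ Var(Y)/t² = 166/900 = 0.1844.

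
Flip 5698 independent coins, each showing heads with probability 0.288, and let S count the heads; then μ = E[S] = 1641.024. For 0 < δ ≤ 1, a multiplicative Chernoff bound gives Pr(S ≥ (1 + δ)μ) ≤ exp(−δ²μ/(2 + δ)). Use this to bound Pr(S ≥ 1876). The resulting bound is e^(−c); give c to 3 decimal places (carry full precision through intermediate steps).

15.699

Write 1876 = (1 + δ)μ, so δ = 1876/1641.024 − 1 = 0.1431886…
Then the exponent is δ²μ/(2 + δ) = (1876 − μ)² / (μ·(2 + δ)) = 15.698989.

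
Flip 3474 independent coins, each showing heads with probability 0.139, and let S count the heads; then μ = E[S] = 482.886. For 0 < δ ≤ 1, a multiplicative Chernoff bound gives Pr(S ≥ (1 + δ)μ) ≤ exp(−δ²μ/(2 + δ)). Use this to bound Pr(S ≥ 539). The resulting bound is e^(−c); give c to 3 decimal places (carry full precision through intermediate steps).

3.081

Write 539 = (1 + δ)μ, so δ = 539/482.886 − 1 = 0.1162055…
Then the exponent is δ²μ/(2 + δ) = (539 − μ)² / (μ·(2 + δ)) = 3.081343.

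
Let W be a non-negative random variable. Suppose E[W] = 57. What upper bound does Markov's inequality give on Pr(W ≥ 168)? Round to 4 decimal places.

Markov's inequality: for a non-negative random variable, Pr(W ≥ a) ≤ E[W]/a.
Here E[W] = 57 and a = 168, so the bound is 57/168 = 0.3393.

0.3393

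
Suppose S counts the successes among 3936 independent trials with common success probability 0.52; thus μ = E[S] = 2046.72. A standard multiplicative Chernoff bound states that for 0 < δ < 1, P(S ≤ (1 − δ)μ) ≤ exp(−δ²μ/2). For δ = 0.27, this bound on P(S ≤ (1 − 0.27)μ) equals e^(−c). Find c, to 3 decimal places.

c = δ²μ/2 = 0.27²·2046.72/2 = 74.6029.

74.603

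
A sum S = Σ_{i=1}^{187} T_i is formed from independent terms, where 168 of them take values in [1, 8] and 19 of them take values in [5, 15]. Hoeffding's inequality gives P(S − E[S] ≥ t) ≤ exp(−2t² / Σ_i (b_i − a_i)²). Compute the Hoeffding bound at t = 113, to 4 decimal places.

0.0804

Σ(b_i − a_i)² = 168·7² + 19·10² = 10132.
Exponent = 2·113² / 10132 = 2.52053.
Bound = exp(−2.52053) = 0.08042.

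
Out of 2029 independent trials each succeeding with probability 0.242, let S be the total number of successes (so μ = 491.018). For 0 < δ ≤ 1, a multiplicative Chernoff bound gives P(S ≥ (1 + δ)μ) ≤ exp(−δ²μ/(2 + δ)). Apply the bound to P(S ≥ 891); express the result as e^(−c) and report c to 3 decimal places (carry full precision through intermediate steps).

Write 891 = (1 + δ)μ, so δ = 891/491.018 − 1 = 0.8145974…
Then the exponent is δ²μ/(2 + δ) = (891 − μ)² / (μ·(2 + δ)) = 115.762313.

115.762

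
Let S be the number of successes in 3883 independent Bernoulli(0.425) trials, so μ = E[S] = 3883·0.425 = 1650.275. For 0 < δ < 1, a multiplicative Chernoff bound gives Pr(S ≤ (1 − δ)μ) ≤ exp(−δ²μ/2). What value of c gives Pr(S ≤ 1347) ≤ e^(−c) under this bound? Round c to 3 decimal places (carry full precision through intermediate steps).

Write 1347 = (1 − δ)μ, so δ = 1 − 1347/1650.275 = 0.1837724…
Then the exponent is δ²μ/2 = (μ − 1347)²/(2μ) = 27.866788.

27.867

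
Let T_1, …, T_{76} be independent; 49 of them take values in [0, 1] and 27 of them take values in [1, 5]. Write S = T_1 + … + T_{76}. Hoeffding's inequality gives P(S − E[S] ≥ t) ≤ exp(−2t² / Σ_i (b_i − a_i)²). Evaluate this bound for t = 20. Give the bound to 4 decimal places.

0.1895

Σ(b_i − a_i)² = 49·1² + 27·4² = 481.
Exponent = 2·20² / 481 = 1.66320.
Bound = exp(−1.66320) = 0.18953.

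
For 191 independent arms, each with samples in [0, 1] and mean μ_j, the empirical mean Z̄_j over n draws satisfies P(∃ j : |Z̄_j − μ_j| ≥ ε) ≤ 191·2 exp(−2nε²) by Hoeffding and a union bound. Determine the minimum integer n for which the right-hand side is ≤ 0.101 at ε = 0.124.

Need 2·191·exp(−2nε²) ≤ 0.101, i.e. exp(−2nε²) ≤ 0.101/382.
So 2nε² ≥ ln(382/0.101) = 8.238055.
Hence n ≥ 8.238055/(2·0.124²) = 267.887.
The smallest integer n is 268.

268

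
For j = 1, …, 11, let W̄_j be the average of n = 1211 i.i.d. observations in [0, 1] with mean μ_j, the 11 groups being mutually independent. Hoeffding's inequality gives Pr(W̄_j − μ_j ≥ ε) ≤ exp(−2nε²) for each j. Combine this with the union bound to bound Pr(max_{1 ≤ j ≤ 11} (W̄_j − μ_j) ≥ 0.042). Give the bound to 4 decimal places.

Per-experiment Hoeffding bound: exp(−2·1211·0.042²) = exp(−4.27241) = 0.013948.
Union bound over 11 events: 11·0.013948 = 0.15343.

0.1534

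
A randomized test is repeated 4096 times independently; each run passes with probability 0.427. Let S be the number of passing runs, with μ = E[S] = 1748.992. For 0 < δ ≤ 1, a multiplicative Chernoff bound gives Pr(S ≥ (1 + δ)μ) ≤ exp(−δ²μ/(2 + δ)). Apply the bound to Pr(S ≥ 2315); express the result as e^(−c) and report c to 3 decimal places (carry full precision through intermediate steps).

Write 2315 = (1 + δ)μ, so δ = 2315/1748.992 − 1 = 0.3236195…
Then the exponent is δ²μ/(2 + δ) = (2315 − μ)² / (μ·(2 + δ)) = 78.830139.

78.830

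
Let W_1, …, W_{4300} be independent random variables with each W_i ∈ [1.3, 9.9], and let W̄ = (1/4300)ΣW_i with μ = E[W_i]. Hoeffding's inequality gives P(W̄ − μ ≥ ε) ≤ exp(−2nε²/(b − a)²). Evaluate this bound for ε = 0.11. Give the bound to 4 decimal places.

Exponent: 2nε²/(b − a)² = 2·4300·0.11² / 8.6² = 1.40698.
Bound = exp(−1.40698) = 0.24488.

0.2449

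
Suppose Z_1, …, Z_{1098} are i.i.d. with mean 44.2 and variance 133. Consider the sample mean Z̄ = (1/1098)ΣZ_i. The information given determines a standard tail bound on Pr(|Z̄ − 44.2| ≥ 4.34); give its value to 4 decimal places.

With mean and variance of each term known, Chebyshev's inequality bounds the deviation of the sum (or sample mean).
Var(Z̄) = Var(Z_i)/n = 133/1098 = 0.12113.
Chebyshev: Pr(|Z̄ − 44.2| ≥ 4.34) ≤ Var(Z̄)/(4.34)² = 133/(1098·4.34²) = 0.0064.

0.0064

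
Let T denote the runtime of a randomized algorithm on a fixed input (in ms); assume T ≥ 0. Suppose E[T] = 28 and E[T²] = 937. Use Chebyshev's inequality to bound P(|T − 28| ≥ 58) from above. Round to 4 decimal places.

0.0455

Var(T) = E[T²] − (E[T])² = 937 − 784 = 153.
Chebyshev's inequality: P(|T − μ| ≥ t) ≤ Var(T)/t² = 153/3364 = 0.0455.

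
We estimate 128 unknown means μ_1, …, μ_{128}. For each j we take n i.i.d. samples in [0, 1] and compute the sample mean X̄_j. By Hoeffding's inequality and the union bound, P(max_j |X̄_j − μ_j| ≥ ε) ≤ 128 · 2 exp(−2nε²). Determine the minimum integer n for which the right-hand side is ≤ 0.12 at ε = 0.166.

140

Need 2·128·exp(−2nε²) ≤ 0.12, i.e. exp(−2nε²) ≤ 0.12/256.
So 2nε² ≥ ln(256/0.12) = 7.665441.
Hence n ≥ 7.665441/(2·0.166²) = 139.088.
The smallest integer n is 140.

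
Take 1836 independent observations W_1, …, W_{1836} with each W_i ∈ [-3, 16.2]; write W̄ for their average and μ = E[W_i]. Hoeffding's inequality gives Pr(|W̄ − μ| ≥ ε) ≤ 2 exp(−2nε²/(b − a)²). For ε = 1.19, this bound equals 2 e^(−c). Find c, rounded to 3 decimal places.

14.106

c = 2nε²/(b − a)² = 2·1836·1.19² / 19.2² = 14.1057.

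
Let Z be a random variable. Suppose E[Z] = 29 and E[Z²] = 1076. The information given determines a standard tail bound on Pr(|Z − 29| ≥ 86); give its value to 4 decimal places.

The first two moments determine the variance, so Chebyshev's inequality is the sharpest standard bound available.
Var(Z) = E[Z²] − (E[Z])² = 1076 − 841 = 235.
Chebyshev's inequality: Pr(|Z − μ| ≥ t) ≤ Var(Z)/t² = 235/7396 = 0.0318.

0.0318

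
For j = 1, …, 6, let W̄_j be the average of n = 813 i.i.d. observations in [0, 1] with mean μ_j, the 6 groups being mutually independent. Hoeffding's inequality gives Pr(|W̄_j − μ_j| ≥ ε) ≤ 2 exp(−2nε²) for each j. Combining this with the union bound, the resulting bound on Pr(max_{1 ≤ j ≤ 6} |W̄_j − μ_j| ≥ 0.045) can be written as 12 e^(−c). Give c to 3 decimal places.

3.293

Union bound over the 6 events: Pr(max_{1 ≤ j ≤ 6} |W̄_j − μ_j| ≥ 0.045) ≤ 6·2·exp(−2nε²) = 12 exp(−2·813·0.045²).
So c = 2·813·0.045² = 3.2927.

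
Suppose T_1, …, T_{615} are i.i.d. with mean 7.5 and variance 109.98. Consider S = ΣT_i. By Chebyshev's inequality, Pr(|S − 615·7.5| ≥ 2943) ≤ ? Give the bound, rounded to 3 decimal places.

Var(S) = n·Var(T_i) = 615·109.98 = 67637.7.
Chebyshev: Pr(|S − 615·7.5| ≥ 2943) ≤ Var(S)/2943² = 67637.7/8661249 = 0.0078.

0.008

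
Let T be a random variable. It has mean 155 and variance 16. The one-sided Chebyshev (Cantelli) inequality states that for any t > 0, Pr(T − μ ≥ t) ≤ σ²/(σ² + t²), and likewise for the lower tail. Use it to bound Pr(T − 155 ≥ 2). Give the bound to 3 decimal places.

Here σ² = 16 and t = 2, so σ² + t² = 20.
Cantelli's bound: 16/20 = 0.8000.

0.800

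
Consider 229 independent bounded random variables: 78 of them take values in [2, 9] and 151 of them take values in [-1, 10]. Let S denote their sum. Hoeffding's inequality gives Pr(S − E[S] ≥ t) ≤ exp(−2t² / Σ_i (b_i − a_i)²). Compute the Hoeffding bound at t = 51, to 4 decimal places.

0.7902

Σ(b_i − a_i)² = 78·7² + 151·11² = 22093.
Exponent = 2·51² / 22093 = 0.23546.
Bound = exp(−0.23546) = 0.79021.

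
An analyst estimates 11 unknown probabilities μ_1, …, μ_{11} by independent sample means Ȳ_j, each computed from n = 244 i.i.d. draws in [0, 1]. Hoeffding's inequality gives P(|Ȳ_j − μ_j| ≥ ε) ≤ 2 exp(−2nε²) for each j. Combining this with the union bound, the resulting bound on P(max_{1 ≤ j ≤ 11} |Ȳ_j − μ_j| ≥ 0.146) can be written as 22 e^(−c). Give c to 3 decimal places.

Union bound over the 11 events: P(max_{1 ≤ j ≤ 11} |Ȳ_j − μ_j| ≥ 0.146) ≤ 11·2·exp(−2nε²) = 22 exp(−2·244·0.146²).
So c = 2·244·0.146² = 10.4022.

10.402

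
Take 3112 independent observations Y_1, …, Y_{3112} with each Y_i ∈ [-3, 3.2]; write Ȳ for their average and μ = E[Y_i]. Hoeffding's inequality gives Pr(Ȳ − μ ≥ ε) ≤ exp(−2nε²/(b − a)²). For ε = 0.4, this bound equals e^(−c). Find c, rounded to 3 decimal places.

c = 2nε²/(b − a)² = 2·3112·0.4² / 6.2² = 25.9063.

25.906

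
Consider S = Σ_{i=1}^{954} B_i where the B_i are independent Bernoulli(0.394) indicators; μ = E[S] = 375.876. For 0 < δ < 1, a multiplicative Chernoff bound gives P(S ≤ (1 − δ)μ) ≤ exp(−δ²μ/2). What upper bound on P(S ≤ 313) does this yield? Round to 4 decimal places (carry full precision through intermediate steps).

0.0052

Write 313 = (1 − δ)μ, so δ = 1 − 313/375.876 = 0.1672786…
Then the exponent is δ²μ/2 = (μ − 313)²/(2μ) = 5.258904.
Bound = exp(−5.258904) = 0.00520.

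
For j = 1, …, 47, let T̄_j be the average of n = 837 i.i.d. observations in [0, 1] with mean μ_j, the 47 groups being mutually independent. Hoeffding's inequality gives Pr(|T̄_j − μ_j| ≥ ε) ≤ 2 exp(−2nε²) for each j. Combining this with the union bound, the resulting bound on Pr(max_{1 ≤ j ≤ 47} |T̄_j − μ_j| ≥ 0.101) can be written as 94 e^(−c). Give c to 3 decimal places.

Union bound over the 47 events: Pr(max_{1 ≤ j ≤ 47} |T̄_j − μ_j| ≥ 0.101) ≤ 47·2·exp(−2nε²) = 94 exp(−2·837·0.101²).
So c = 2·837·0.101² = 17.0765.

17.076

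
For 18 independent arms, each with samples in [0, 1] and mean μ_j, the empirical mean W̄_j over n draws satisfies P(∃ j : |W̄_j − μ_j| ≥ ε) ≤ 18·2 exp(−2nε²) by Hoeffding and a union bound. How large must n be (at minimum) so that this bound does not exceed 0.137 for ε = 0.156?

115

Need 2·18·exp(−2nε²) ≤ 0.137, i.e. exp(−2nε²) ≤ 0.137/36.
So 2nε² ≥ ln(36/0.137) = 5.571293.
Hence n ≥ 5.571293/(2·0.156²) = 114.466.
The smallest integer n is 115.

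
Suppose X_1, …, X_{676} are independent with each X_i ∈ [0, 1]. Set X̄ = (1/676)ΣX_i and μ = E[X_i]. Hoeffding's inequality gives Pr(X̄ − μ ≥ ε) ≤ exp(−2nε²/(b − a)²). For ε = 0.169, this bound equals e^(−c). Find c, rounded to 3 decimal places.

38.614

c = 2nε²/(b − a)² = 2·676·0.169² / 1² = 38.6145.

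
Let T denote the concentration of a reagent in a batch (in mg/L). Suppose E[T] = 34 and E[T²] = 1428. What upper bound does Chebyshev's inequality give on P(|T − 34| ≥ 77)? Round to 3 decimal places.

Var(T) = E[T²] − (E[T])² = 1428 − 1156 = 272.
Chebyshev's inequality: P(|T − μ| ≥ t) ≤ Var(T)/t² = 272/5929 = 0.0459.

0.046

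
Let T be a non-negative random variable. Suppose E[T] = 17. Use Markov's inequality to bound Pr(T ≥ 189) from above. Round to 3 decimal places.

0.090

Markov's inequality: for a non-negative random variable, Pr(T ≥ a) ≤ E[T]/a.
Here E[T] = 17 and a = 189, so the bound is 17/189 = 0.0899.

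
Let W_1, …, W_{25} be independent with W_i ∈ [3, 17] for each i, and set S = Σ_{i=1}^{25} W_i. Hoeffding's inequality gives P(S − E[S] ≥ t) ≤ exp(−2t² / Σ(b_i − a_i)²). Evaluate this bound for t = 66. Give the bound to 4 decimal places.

Σ(b_i − a_i)² = 25·(14)² = 4900.
Exponent = 2·66²/4900 = 1.7780.
Bound = exp(−1.7780) = 0.16898.

0.1690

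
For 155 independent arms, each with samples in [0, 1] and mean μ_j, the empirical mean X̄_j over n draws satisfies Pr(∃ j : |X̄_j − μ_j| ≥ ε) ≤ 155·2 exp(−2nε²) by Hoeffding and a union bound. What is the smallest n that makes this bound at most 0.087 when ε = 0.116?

Need 2·155·exp(−2nε²) ≤ 0.087, i.e. exp(−2nε²) ≤ 0.087/310.
So 2nε² ≥ ln(310/0.087) = 8.178419.
Hence n ≥ 8.178419/(2·0.116²) = 303.895.
The smallest integer n is 304.

304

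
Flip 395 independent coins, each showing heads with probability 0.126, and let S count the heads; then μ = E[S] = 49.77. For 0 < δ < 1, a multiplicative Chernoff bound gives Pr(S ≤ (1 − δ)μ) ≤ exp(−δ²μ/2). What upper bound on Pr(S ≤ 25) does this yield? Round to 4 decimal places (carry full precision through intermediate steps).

0.0021

Write 25 = (1 − δ)μ, so δ = 1 − 25/49.77 = 0.4976894…
Then the exponent is δ²μ/2 = (μ − 25)²/(2μ) = 6.163883.
Bound = exp(−6.163883) = 0.00210.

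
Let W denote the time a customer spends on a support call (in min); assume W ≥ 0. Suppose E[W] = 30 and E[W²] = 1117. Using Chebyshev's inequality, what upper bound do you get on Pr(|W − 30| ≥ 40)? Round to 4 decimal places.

Var(W) = E[W²] − (E[W])² = 1117 − 900 = 217.
Chebyshev's inequality: Pr(|W − μ| ≥ t) ≤ Var(W)/t² = 217/1600 = 0.1356.

0.1356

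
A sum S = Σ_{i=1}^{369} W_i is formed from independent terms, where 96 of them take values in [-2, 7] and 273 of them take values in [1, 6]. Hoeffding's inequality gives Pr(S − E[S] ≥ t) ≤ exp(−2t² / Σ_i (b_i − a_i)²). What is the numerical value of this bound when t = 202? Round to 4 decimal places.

Σ(b_i − a_i)² = 96·9² + 273·5² = 14601.
Exponent = 2·202² / 14601 = 5.58921.
Bound = exp(−5.58921) = 0.00374.

0.0037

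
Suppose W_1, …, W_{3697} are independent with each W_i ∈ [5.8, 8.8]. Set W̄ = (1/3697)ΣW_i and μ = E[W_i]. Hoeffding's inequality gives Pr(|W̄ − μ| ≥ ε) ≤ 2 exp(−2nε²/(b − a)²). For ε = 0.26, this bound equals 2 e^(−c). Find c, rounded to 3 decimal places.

c = 2nε²/(b − a)² = 2·3697·0.26² / 3² = 55.5372.

55.537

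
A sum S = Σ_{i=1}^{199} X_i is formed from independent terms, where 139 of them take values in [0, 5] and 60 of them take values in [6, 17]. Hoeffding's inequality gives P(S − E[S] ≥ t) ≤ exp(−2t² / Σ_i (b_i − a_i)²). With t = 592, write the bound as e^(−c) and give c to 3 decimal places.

Σ(b_i − a_i)² = 139·5² + 60·11² = 10735.
c = 2t² / 10735 = 2·592² / 10735 = 65.2937.

65.294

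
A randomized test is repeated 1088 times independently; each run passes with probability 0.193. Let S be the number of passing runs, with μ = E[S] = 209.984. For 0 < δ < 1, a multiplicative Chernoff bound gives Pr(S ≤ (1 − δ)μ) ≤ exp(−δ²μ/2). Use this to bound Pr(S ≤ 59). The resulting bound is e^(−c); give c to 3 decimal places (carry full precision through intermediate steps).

Write 59 = (1 − δ)μ, so δ = 1 − 59/209.984 = 0.7190262…
Then the exponent is δ²μ/2 = (μ − 59)²/(2μ) = 54.280727.

54.281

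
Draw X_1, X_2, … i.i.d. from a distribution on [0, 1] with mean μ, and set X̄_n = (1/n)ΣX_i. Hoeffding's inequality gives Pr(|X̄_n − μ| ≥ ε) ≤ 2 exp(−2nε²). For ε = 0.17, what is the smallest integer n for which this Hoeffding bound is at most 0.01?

92

Require 2·exp(−2nε²) ≤ 0.01, i.e. 2nε² ≥ ln(2/0.01) = 5.298317.
So n ≥ 5.298317 / (2·0.17²) = 91.666.
The smallest integer n is 92.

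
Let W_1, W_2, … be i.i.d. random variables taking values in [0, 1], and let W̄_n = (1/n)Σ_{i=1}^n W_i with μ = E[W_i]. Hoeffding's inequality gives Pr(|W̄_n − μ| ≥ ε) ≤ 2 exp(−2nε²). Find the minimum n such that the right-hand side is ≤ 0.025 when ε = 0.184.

65

Require 2·exp(−2nε²) ≤ 0.025, i.e. 2nε² ≥ ln(2/0.025) = 4.382027.
So n ≥ 4.382027 / (2·0.184²) = 64.716.
The smallest integer n is 65.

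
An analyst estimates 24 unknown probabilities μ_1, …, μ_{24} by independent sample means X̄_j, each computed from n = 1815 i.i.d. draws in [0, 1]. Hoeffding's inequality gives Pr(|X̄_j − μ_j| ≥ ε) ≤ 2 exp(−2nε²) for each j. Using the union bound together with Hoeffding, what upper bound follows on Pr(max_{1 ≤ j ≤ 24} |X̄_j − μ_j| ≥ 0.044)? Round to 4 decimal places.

0.0426

Per-experiment Hoeffding bound: 2·exp(−2·1815·0.044²) = 2·exp(−7.02768) = 0.001774.
Union bound over 24 events: 24·0.001774 = 0.04258.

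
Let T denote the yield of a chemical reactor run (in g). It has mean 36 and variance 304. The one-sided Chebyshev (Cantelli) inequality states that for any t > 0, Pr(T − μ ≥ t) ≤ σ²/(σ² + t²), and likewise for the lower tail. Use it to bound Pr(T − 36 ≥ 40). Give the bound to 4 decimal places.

0.1597

Here σ² = 304 and t = 40, so σ² + t² = 1904.
Cantelli's bound: 304/1904 = 0.1597.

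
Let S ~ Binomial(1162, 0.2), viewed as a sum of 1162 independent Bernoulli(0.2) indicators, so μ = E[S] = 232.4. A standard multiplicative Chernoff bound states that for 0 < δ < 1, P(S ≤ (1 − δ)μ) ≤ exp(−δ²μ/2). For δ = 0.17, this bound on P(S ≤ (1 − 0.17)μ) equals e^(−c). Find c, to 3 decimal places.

c = δ²μ/2 = 0.17²·232.4/2 = 3.3582.

3.358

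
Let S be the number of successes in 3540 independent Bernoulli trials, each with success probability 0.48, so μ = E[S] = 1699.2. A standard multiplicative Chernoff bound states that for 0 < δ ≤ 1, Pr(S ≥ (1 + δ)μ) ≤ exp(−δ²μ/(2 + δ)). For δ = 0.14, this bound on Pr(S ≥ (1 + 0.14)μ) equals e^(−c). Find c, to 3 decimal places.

c = δ²μ/(2 + δ) = 0.14²·1699.2/(2 + 0.14) = 15.5628.

15.563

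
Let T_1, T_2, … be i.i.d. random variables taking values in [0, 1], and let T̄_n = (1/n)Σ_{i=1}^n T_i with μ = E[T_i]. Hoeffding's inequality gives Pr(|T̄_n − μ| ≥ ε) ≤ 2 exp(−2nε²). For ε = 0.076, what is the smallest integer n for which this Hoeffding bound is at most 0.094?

Require 2·exp(−2nε²) ≤ 0.094, i.e. 2nε² ≥ ln(2/0.094) = 3.057608.
So n ≥ 3.057608 / (2·0.076²) = 264.682.
The smallest integer n is 265.

265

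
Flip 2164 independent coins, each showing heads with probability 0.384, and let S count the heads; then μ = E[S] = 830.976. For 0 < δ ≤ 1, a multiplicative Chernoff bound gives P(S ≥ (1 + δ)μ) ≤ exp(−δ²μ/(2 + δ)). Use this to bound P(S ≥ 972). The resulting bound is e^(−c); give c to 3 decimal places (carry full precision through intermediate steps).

Write 972 = (1 + δ)μ, so δ = 972/830.976 − 1 = 0.1697089…
Then the exponent is δ²μ/(2 + δ) = (972 − μ)² / (μ·(2 + δ)) = 11.030523.

11.031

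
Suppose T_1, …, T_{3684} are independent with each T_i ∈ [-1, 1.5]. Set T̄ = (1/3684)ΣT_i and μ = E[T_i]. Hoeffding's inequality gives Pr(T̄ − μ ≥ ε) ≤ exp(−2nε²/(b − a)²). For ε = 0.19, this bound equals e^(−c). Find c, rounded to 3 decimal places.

c = 2nε²/(b − a)² = 2·3684·0.19² / 2.5² = 42.5576.

42.558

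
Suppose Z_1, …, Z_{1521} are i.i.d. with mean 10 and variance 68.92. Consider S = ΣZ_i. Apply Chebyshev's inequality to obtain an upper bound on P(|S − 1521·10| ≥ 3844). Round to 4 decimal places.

0.0071

Var(S) = n·Var(Z_i) = 1521·68.92 = 104827.32.
Chebyshev: P(|S − 1521·10| ≥ 3844) ≤ Var(S)/3844² = 104827.32/14776336 = 0.0071.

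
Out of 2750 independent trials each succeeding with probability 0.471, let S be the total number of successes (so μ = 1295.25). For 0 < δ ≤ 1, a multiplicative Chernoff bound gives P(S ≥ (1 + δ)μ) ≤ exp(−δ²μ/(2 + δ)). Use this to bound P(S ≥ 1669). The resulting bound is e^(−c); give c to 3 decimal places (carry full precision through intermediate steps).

47.125

Write 1669 = (1 + δ)μ, so δ = 1669/1295.25 − 1 = 0.2885543…
Then the exponent is δ²μ/(2 + δ) = (1669 − μ)² / (μ·(2 + δ)) = 47.124589.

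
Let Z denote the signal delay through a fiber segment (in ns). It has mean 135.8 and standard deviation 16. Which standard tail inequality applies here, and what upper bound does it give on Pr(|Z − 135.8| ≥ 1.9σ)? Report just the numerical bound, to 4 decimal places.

0.2770

Mean and variance are known, so Chebyshev's inequality applies.
Chebyshev: Pr(|Z − μ| ≥ t) ≤ Var(Z)/t².
Var(Z) = σ² = 16² = 256.
t = 1.9·16 = 30.4.
Bound = 256 / 924.16 = 0.2770.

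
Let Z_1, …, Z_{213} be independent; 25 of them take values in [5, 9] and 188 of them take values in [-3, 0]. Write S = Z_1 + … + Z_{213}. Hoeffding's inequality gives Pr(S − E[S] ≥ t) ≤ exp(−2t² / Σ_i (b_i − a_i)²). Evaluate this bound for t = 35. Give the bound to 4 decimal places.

0.3100

Σ(b_i − a_i)² = 25·4² + 188·3² = 2092.
Exponent = 2·35² / 2092 = 1.17113.
Bound = exp(−1.17113) = 0.31002.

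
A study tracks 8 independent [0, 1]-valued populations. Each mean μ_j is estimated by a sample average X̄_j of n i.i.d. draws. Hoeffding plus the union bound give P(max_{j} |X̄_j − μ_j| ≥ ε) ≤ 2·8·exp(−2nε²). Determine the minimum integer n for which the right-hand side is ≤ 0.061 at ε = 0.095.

Need 2·8·exp(−2nε²) ≤ 0.061, i.e. exp(−2nε²) ≤ 0.061/16.
So 2nε² ≥ ln(16/0.061) = 5.569470.
Hence n ≥ 5.569470/(2·0.095²) = 308.558.
The smallest integer n is 309.

309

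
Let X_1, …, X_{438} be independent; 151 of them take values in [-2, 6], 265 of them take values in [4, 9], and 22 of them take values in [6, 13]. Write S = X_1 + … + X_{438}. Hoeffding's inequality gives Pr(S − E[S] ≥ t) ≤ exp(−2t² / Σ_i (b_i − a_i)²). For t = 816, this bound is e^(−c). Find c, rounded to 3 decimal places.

Σ(b_i − a_i)² = 151·8² + 265·5² + 22·7² = 17367.
c = 2t² / 17367 = 2·816² / 17367 = 76.6806.

76.681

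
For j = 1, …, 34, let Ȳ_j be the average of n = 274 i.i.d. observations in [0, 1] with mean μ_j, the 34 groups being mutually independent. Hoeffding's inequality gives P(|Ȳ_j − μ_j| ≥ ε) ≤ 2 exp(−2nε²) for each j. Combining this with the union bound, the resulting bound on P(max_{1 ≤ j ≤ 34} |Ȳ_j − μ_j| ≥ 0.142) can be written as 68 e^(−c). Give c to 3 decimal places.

11.050

Union bound over the 34 events: P(max_{1 ≤ j ≤ 34} |Ȳ_j − μ_j| ≥ 0.142) ≤ 34·2·exp(−2nε²) = 68 exp(−2·274·0.142²).
So c = 2·274·0.142² = 11.0499.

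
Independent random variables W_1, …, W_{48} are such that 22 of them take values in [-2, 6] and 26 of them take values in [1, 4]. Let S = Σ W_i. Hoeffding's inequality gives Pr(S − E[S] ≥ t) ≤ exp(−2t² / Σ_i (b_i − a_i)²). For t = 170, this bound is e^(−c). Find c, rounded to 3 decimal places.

35.201

Σ(b_i − a_i)² = 22·8² + 26·3² = 1642.
c = 2t² / 1642 = 2·170² / 1642 = 35.2010.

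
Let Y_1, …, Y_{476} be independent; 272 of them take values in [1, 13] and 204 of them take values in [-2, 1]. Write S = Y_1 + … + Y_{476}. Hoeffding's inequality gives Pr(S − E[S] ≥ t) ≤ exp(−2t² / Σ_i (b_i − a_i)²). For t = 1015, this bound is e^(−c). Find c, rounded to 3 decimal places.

50.250

Σ(b_i − a_i)² = 272·12² + 204·3² = 41004.
c = 2t² / 41004 = 2·1015² / 41004 = 50.2500.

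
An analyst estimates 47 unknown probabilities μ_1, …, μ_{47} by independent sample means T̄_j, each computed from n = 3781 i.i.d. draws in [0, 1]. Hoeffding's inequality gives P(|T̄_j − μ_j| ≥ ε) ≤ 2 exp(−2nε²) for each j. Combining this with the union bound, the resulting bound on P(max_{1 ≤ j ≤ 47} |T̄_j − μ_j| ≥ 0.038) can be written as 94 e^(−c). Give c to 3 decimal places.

10.920

Union bound over the 47 events: P(max_{1 ≤ j ≤ 47} |T̄_j − μ_j| ≥ 0.038) ≤ 47·2·exp(−2nε²) = 94 exp(−2·3781·0.038²).
So c = 2·3781·0.038² = 10.9195.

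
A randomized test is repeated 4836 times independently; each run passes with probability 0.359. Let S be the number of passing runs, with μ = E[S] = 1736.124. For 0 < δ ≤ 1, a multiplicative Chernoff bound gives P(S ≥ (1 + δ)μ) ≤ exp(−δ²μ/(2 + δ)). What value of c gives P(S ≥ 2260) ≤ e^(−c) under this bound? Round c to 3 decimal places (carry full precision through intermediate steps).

Write 2260 = (1 + δ)μ, so δ = 2260/1736.124 − 1 = 0.3017503…
Then the exponent is δ²μ/(2 + δ) = (2260 − μ)² / (μ·(2 + δ)) = 68.678065.

68.678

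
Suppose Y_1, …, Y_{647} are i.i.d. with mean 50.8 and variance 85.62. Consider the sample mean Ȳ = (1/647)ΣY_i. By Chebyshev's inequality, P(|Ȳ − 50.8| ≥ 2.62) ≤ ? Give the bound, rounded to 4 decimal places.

Var(Ȳ) = Var(Y_i)/n = 85.62/647 = 0.13233.
Chebyshev: P(|Ȳ − 50.8| ≥ 2.62) ≤ Var(Ȳ)/(2.62)² = 85.62/(647·2.62²) = 0.0193.

0.0193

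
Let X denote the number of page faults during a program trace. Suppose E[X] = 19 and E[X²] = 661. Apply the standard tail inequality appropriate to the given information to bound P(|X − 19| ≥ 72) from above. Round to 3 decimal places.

The first two moments determine the variance, so Chebyshev's inequality is the sharpest standard bound available.
Var(X) = E[X²] − (E[X])² = 661 − 361 = 300.
Chebyshev's inequality: P(|X − μ| ≥ t) ≤ Var(X)/t² = 300/5184 = 0.0579.

0.058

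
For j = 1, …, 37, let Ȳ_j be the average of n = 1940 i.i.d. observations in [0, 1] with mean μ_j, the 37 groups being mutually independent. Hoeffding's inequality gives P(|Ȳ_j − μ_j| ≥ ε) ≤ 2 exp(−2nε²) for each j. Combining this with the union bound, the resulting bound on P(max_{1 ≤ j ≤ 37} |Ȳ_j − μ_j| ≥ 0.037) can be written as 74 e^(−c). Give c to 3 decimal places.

5.312

Union bound over the 37 events: P(max_{1 ≤ j ≤ 37} |Ȳ_j − μ_j| ≥ 0.037) ≤ 37·2·exp(−2nε²) = 74 exp(−2·1940·0.037²).
So c = 2·1940·0.037² = 5.3117.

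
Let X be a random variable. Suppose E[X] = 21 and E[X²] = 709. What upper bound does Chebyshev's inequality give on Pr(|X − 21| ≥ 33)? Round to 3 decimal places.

Var(X) = E[X²] − (E[X])² = 709 − 441 = 268.
Chebyshev's inequality: Pr(|X − μ| ≥ t) ≤ Var(X)/t² = 268/1089 = 0.2461.

0.246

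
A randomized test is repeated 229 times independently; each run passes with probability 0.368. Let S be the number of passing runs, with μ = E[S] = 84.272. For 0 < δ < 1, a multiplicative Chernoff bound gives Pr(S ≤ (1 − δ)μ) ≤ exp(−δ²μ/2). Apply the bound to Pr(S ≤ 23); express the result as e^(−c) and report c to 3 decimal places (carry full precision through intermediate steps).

22.275

Write 23 = (1 − δ)μ, so δ = 1 − 23/84.272 = 0.7270742…
Then the exponent is δ²μ/2 = (μ − 23)²/(2μ) = 22.274646.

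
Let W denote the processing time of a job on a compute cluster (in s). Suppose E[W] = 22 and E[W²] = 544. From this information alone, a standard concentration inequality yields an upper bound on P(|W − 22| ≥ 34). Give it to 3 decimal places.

0.052

The first two moments determine the variance, so Chebyshev's inequality is the sharpest standard bound available.
Var(W) = E[W²] − (E[W])² = 544 − 484 = 60.
Chebyshev's inequality: P(|W − μ| ≥ t) ≤ Var(W)/t² = 60/1156 = 0.0519.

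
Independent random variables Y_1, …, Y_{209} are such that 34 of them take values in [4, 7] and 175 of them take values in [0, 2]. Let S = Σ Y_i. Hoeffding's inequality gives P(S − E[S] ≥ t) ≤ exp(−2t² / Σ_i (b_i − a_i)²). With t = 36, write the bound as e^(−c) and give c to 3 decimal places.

Σ(b_i − a_i)² = 34·3² + 175·2² = 1006.
c = 2t² / 1006 = 2·36² / 1006 = 2.5765.

2.577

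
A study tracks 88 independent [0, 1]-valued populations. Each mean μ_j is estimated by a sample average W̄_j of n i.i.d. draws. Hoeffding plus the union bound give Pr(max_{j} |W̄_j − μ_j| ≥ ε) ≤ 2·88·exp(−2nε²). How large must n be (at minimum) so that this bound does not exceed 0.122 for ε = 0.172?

123

Need 2·88·exp(−2nε²) ≤ 0.122, i.e. exp(−2nε²) ≤ 0.122/176.
So 2nε² ≥ ln(176/0.122) = 7.274218.
Hence n ≥ 7.274218/(2·0.172²) = 122.942.
The smallest integer n is 123.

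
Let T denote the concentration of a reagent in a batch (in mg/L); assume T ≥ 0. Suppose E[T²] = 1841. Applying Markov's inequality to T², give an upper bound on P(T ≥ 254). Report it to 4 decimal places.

0.0285

Since T ≥ 0, the event {T ≥ 254} is the same as {T² ≥ 64516}.
Markov's inequality applied to T² gives P(T² ≥ 64516) ≤ E[T²]/64516 = 1841/64516 = 0.0285.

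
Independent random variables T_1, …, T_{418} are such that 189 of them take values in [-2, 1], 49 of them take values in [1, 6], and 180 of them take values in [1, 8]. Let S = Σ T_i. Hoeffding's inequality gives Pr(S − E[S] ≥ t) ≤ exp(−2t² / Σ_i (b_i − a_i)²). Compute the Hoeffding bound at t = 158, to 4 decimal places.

0.0143

Σ(b_i − a_i)² = 189·3² + 49·5² + 180·7² = 11746.
Exponent = 2·158² / 11746 = 4.25064.
Bound = exp(−4.25064) = 0.01426.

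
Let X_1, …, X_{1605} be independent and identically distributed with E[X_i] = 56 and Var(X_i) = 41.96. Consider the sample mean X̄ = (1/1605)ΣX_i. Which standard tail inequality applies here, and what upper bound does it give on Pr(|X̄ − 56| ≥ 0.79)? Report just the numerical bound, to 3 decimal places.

0.042

With mean and variance of each term known, Chebyshev's inequality bounds the deviation of the sum (or sample mean).
Var(X̄) = Var(X_i)/n = 41.96/1605 = 0.026143.
Chebyshev: Pr(|X̄ − 56| ≥ 0.79) ≤ Var(X̄)/(0.79)² = 41.96/(1605·0.79²) = 0.0419.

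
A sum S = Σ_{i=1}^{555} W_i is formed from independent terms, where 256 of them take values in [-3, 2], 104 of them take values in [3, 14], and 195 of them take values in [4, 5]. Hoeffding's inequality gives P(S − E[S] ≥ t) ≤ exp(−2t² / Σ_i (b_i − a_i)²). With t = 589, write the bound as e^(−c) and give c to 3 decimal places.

Σ(b_i − a_i)² = 256·5² + 104·11² + 195·1² = 19179.
c = 2t² / 19179 = 2·589² / 19179 = 36.1772.

36.177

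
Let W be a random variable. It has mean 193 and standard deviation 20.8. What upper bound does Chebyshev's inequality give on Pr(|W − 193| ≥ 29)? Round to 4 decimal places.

0.5144

Chebyshev: Pr(|W − μ| ≥ t) ≤ Var(W)/t².
Var(W) = σ² = 20.8² = 432.64.
Bound = 432.64 / 841 = 0.5144.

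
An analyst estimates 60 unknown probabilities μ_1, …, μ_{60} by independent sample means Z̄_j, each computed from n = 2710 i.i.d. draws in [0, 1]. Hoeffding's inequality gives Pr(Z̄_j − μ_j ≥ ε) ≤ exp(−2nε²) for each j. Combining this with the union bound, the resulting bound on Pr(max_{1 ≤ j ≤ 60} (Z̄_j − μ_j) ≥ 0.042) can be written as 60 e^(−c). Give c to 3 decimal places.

Union bound over the 60 events: Pr(max_{1 ≤ j ≤ 60} (Z̄_j − μ_j) ≥ 0.042) ≤ 60·exp(−2nε²) = 60 exp(−2·2710·0.042²).
So c = 2·2710·0.042² = 9.5609.

9.561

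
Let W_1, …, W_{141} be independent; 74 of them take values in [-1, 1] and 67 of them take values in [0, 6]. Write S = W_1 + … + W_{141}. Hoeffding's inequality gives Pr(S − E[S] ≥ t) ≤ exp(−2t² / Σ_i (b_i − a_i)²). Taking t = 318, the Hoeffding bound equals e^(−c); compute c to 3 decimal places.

Σ(b_i − a_i)² = 74·2² + 67·6² = 2708.
c = 2t² / 2708 = 2·318² / 2708 = 74.6854.

74.685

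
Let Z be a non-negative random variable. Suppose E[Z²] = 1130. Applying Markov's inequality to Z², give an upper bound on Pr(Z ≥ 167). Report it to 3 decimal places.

Since Z ≥ 0, the event {Z ≥ 167} is the same as {Z² ≥ 27889}.
Markov's inequality applied to Z² gives Pr(Z² ≥ 27889) ≤ E[Z²]/27889 = 1130/27889 = 0.0405.

0.041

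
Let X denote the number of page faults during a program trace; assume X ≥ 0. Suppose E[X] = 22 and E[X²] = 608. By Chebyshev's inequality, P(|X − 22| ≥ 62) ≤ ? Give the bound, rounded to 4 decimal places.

0.0323

Var(X) = E[X²] − (E[X])² = 608 − 484 = 124.
Chebyshev's inequality: P(|X − μ| ≥ t) ≤ Var(X)/t² = 124/3844 = 0.0323.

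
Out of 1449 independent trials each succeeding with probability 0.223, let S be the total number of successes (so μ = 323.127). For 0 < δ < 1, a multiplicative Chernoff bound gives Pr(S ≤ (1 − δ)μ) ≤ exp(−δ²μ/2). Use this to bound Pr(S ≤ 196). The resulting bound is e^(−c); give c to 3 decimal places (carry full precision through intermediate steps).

25.008

Write 196 = (1 − δ)μ, so δ = 1 − 196/323.127 = 0.3934274…
Then the exponent is δ²μ/2 = (μ − 196)²/(2μ) = 25.007619.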